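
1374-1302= 72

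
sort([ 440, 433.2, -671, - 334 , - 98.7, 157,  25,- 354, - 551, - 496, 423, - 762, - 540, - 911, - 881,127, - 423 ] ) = [ - 911, - 881, - 762, - 671, - 551, - 540, - 496,-423, - 354,- 334, - 98.7, 25, 127,157,423,  433.2, 440]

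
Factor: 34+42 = 2^2 * 19^1 = 76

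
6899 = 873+6026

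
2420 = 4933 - 2513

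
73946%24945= 24056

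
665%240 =185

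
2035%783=469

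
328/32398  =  164/16199 = 0.01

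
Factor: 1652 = 2^2* 7^1*59^1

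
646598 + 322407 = 969005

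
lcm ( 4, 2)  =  4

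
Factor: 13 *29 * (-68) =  - 2^2*13^1*17^1 * 29^1 = -25636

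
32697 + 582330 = 615027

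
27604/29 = 951 + 25/29 = 951.86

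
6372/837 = 7+ 19/31 = 7.61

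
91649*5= 458245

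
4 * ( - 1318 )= - 5272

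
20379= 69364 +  - 48985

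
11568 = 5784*2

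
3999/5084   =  129/164=0.79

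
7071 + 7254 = 14325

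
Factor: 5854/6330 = 2927/3165 = 3^( - 1 )*5^( - 1) * 211^( - 1)*2927^1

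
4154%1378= 20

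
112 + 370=482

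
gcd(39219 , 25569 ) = 3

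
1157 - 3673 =-2516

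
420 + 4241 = 4661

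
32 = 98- 66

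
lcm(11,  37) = 407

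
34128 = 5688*6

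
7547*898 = 6777206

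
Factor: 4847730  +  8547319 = 431^1*31079^1 = 13395049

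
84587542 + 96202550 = 180790092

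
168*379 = 63672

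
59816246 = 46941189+12875057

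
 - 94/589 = - 94/589 = - 0.16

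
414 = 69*6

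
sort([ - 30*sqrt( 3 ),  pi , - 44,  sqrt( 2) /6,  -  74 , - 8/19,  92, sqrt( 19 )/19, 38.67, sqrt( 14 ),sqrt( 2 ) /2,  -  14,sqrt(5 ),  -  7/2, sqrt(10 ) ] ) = [ - 74, - 30*sqrt(3 ), - 44 , - 14 , - 7/2, - 8/19,sqrt( 19) /19,sqrt(2)/6,sqrt( 2)/2, sqrt( 5), pi , sqrt( 10),sqrt( 14),38.67, 92] 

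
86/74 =43/37  =  1.16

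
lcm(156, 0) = 0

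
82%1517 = 82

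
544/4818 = 272/2409 = 0.11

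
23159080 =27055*856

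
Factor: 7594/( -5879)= - 2^1*3797^1*5879^( - 1)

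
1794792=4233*424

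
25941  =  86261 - 60320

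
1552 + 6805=8357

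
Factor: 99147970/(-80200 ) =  - 2^ ( - 2)*5^( - 1)*401^( - 1 )*419^1* 23663^1 = - 9914797/8020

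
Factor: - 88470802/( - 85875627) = 2^1*3^( - 1)*7^1*19^1*47^( - 1)*349^1*953^1*609047^( - 1 )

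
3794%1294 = 1206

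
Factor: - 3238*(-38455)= 2^1*5^1*1619^1*  7691^1 = 124517290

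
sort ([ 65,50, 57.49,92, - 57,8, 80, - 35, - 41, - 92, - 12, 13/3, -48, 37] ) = [ - 92,- 57, - 48, - 41, - 35, - 12,  13/3,8,37, 50, 57.49,65, 80, 92 ]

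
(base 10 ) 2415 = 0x96f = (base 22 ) 4LH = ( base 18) 783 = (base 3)10022110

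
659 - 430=229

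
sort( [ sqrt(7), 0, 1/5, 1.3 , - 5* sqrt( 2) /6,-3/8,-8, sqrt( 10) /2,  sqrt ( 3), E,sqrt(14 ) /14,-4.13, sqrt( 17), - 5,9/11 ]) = [ - 8,  -  5, - 4.13, - 5*sqrt( 2)/6, - 3/8, 0, 1/5,sqrt(14)/14, 9/11,1.3, sqrt(10) /2,  sqrt(3 ),sqrt( 7), E, sqrt( 17)]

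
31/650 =31/650 = 0.05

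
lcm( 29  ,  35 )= 1015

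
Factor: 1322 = 2^1*661^1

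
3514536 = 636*5526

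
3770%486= 368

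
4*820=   3280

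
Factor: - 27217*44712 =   -  2^3*3^5*17^1*23^1*1601^1 = - 1216926504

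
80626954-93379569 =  - 12752615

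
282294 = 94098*3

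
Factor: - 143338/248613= - 2^1  *3^( - 1) * 13^1*37^1*79^( - 1 )*149^1*1049^( - 1 ) 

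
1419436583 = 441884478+977552105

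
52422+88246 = 140668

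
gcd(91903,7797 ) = 1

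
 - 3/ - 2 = 1 + 1/2 = 1.50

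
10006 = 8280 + 1726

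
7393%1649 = 797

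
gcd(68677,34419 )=7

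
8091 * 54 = 436914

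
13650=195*70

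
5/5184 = 5/5184 = 0.00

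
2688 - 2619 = 69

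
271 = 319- 48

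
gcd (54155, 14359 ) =1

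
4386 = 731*6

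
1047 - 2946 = -1899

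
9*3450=31050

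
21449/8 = 21449/8 = 2681.12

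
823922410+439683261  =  1263605671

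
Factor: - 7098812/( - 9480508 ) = 7^1*73^1*151^1*103049^( -1) = 77161/103049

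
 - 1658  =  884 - 2542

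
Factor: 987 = 3^1*7^1*47^1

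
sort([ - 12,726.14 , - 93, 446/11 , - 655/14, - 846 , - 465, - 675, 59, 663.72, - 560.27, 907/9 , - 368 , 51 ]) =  [ - 846, - 675, - 560.27,  -  465, - 368, -93, - 655/14, - 12,446/11,  51,59,907/9, 663.72, 726.14]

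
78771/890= 78771/890 = 88.51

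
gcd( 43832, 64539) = 1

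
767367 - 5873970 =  - 5106603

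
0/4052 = 0 = 0.00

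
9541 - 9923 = -382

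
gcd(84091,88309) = 1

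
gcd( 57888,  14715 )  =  27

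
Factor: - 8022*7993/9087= -21373282/3029 = -  2^1* 7^1* 13^(  -  1 )*191^1*233^( - 1)*7993^1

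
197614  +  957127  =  1154741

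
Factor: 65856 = 2^6*3^1*7^3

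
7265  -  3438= 3827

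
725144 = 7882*92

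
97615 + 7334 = 104949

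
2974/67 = 2974/67= 44.39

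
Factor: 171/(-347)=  - 3^2*19^1 * 347^( - 1) 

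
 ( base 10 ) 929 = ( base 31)tu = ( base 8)1641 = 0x3A1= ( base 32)T1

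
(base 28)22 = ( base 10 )58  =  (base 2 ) 111010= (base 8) 72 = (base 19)31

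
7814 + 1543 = 9357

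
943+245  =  1188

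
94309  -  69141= 25168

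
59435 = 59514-79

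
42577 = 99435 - 56858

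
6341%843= 440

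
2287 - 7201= - 4914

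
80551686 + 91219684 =171771370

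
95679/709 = 95679/709=134.95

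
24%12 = 0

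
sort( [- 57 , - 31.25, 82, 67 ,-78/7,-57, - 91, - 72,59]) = [- 91, - 72, - 57 , - 57,  -  31.25, - 78/7, 59, 67,82 ]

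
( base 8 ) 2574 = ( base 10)1404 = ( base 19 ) 3gh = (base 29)1jc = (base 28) 1m4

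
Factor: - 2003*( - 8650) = 17325950 = 2^1*5^2*173^1 * 2003^1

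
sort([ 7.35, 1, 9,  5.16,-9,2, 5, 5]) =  [ - 9, 1,2,5, 5, 5.16,7.35, 9 ]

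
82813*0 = 0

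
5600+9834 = 15434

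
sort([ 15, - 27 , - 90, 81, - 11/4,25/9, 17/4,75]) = [ - 90, -27, - 11/4,25/9, 17/4,15, 75,81] 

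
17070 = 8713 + 8357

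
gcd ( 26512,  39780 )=4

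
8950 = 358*25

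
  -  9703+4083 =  -5620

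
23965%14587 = 9378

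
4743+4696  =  9439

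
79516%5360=4476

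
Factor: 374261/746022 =2^(-1)*3^( - 1)*47^1*7963^1*124337^( - 1)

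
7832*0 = 0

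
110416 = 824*134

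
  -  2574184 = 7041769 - 9615953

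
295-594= - 299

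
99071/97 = 1021+34/97=1021.35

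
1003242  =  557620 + 445622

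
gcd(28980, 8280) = 4140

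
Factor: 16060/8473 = 2^2*5^1 * 11^1*37^( - 1 )*73^1*229^(-1 )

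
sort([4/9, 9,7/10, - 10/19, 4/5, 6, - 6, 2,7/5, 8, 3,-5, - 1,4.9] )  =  [-6, - 5,  -  1, - 10/19,4/9, 7/10,  4/5,  7/5, 2, 3,  4.9,6, 8, 9]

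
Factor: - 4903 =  - 4903^1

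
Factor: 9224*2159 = 2^3*17^1*127^1*1153^1  =  19914616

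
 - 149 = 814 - 963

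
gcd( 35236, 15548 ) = 92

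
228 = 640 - 412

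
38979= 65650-26671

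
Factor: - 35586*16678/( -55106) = 2^1*3^3*31^1*59^(-1 ) *269^1*467^( - 1)*659^1 = 296751654/27553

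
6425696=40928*157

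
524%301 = 223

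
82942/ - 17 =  - 82942/17 = - 4878.94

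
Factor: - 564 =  - 2^2*3^1*47^1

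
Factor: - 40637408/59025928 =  - 118132/171587 = - 2^2 * 7^1*13^( - 1 )*67^( - 1)*197^ ( - 1)*4219^1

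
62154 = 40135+22019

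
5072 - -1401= 6473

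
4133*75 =309975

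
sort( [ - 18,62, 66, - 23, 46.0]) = [ - 23,- 18,46.0,62,  66]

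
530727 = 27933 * 19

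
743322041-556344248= 186977793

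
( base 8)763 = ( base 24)kj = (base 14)279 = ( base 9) 614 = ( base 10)499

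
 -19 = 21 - 40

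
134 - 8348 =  - 8214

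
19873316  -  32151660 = -12278344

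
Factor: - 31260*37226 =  - 2^3*3^1*5^1* 7^1*521^1*2659^1  =  - 1163684760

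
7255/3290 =1451/658 =2.21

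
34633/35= 989 + 18/35=   989.51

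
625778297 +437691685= 1063469982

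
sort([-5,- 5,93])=[ - 5,-5,93]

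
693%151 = 89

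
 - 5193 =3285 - 8478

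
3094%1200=694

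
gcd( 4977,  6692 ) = 7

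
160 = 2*80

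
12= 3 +9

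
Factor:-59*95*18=-2^1*3^2*5^1*19^1*59^1=- 100890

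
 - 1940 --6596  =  4656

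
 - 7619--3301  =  -4318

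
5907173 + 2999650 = 8906823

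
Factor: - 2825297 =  - 23^1*122839^1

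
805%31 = 30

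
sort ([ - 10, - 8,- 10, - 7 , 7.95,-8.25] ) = [ - 10, - 10, - 8.25, - 8, - 7,7.95 ] 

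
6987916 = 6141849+846067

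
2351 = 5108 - 2757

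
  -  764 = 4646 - 5410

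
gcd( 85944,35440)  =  8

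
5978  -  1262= 4716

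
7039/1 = 7039 = 7039.00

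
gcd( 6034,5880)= 14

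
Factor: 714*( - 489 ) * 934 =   -  2^2*3^2*7^1*17^1*163^1*467^1 = - 326102364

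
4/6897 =4/6897 =0.00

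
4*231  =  924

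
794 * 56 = 44464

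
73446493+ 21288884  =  94735377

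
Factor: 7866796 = 2^2 * 7^1*280957^1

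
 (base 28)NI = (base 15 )2E2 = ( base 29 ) MO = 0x296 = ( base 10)662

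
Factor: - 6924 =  - 2^2*3^1*577^1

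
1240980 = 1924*645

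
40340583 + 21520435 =61861018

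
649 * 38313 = 24865137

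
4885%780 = 205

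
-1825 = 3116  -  4941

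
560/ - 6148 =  - 140/1537 =- 0.09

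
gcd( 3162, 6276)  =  6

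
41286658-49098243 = -7811585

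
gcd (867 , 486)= 3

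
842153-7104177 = - 6262024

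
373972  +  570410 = 944382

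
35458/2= 17729=   17729.00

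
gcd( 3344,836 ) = 836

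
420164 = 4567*92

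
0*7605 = 0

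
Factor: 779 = 19^1*41^1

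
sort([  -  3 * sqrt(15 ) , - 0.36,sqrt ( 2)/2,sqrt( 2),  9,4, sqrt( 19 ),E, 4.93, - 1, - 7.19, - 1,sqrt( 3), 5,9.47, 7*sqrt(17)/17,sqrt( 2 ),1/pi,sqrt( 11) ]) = [ - 3*sqrt(15),-7.19, - 1, - 1, - 0.36, 1/pi, sqrt( 2)/2, sqrt( 2), sqrt ( 2),7*sqrt ( 17)/17,  sqrt(3),E,sqrt( 11) , 4,sqrt( 19 ),4.93, 5,9, 9.47]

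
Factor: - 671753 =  - 671753^1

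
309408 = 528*586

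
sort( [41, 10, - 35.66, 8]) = [-35.66,8, 10 , 41 ] 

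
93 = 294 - 201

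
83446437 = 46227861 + 37218576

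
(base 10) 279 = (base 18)f9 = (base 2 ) 100010111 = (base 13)186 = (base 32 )8N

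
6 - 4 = 2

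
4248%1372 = 132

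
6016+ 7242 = 13258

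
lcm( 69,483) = 483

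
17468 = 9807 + 7661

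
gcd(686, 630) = 14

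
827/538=827/538  =  1.54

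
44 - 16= 28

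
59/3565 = 59/3565 =0.02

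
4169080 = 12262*340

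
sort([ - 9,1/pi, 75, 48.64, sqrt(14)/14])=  [  -  9,sqrt(14) /14  ,  1/pi, 48.64,75]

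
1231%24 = 7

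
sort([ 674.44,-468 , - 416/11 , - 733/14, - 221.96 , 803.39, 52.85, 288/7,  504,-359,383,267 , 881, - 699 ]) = [-699, - 468, - 359, - 221.96,-733/14,-416/11, 288/7, 52.85, 267 , 383 , 504, 674.44, 803.39,881]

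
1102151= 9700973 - 8598822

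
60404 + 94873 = 155277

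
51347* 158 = 8112826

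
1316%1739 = 1316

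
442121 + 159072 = 601193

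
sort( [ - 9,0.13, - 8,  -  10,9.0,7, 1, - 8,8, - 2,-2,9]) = [ - 10, - 9,-8, - 8 ,- 2,-2 , 0.13, 1,7,8,9.0, 9] 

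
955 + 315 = 1270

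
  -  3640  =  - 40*91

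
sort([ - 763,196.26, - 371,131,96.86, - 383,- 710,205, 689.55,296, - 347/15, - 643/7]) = [ - 763, - 710,- 383,-371,  -  643/7, - 347/15,96.86 , 131 , 196.26, 205 , 296, 689.55 ] 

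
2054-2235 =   -  181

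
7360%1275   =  985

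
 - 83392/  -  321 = 259 + 253/321 = 259.79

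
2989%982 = 43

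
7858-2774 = 5084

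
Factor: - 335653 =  - 335653^1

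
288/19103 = 288/19103 = 0.02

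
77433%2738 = 769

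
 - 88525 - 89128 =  - 177653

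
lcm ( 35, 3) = 105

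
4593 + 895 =5488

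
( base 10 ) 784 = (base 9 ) 1061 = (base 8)1420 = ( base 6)3344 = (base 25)169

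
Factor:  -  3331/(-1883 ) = 7^( - 1)* 269^( - 1)*3331^1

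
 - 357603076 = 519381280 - 876984356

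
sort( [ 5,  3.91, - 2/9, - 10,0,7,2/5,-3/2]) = [ - 10, - 3/2, - 2/9 , 0,  2/5,3.91, 5,7] 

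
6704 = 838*8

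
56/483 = 8/69=0.12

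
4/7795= 4/7795 = 0.00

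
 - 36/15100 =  - 1  +  3766/3775 =- 0.00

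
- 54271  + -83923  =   - 138194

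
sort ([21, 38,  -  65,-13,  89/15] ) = [ - 65,-13,89/15, 21 , 38] 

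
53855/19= 53855/19 = 2834.47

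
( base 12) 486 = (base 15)303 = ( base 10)678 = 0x2a6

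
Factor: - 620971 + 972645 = 351674 = 2^1*175837^1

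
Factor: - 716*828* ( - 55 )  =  2^4 * 3^2*5^1*11^1*23^1* 179^1=32606640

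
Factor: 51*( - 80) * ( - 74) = 2^5* 3^1 * 5^1*17^1*37^1 =301920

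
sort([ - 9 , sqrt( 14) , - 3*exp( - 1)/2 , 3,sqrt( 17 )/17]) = [ - 9, - 3*exp( - 1 )/2,  sqrt (17 ) /17,3, sqrt( 14)]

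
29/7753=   29/7753 = 0.00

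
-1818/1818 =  - 1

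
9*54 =486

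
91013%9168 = 8501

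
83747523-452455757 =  - 368708234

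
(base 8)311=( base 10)201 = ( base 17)BE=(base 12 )149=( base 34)5v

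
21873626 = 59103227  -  37229601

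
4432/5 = 4432/5 = 886.40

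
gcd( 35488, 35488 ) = 35488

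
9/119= 9/119  =  0.08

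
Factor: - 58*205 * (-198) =2354220 = 2^2 *3^2*5^1*11^1*  29^1 * 41^1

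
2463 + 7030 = 9493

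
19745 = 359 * 55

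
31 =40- 9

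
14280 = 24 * 595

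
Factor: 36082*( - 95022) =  - 2^2 * 3^2 * 5279^1*18041^1 = - 3428583804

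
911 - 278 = 633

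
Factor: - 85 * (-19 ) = 5^1*17^1 * 19^1 = 1615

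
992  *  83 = 82336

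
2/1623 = 2/1623 =0.00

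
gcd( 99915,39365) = 5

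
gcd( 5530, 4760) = 70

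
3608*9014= 32522512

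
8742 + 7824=16566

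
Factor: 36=2^2*3^2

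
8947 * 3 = 26841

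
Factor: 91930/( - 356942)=-5^1*29^1*563^ ( - 1)=   - 145/563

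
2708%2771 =2708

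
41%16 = 9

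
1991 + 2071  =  4062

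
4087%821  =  803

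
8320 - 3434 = 4886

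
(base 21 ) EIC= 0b1100110100100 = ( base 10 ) 6564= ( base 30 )78o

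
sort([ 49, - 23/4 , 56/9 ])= [ - 23/4, 56/9 , 49 ] 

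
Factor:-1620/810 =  - 2 = - 2^1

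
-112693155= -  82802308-29890847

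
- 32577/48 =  - 679 + 5/16 = - 678.69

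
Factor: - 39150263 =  - 733^1*53411^1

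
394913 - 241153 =153760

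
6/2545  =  6/2545 =0.00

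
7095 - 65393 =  -58298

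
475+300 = 775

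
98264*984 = 96691776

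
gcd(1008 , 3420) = 36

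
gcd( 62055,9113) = 1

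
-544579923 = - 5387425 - 539192498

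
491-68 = 423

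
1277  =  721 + 556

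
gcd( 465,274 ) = 1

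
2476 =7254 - 4778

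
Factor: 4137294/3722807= 2^1*3^1*7^1*11^( - 3)*2797^( - 1 )*98507^1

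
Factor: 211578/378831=2^1 * 179^1*641^ ( - 1 ) =358/641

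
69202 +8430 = 77632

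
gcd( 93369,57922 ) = 1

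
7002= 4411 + 2591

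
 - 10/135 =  - 2/27 = - 0.07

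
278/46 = 6+1/23=6.04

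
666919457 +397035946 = 1063955403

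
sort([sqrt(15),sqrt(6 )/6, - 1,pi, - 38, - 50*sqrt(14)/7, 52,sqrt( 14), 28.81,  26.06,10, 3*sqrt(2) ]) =[  -  38 , - 50*sqrt( 14 )/7,  -  1,  sqrt(6 )/6, pi , sqrt( 14), sqrt( 15),3*sqrt(2 ), 10,26.06,28.81,52] 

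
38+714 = 752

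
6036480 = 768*7860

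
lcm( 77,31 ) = 2387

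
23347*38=887186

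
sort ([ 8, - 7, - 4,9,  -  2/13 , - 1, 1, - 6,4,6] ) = [- 7, - 6, - 4, - 1, - 2/13, 1, 4,6,8, 9 ] 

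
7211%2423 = 2365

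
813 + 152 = 965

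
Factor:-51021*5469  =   - 279033849 = - 3^3*1823^1 * 5669^1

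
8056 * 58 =467248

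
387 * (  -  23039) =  - 8916093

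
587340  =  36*16315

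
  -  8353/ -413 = 20 + 93/413  =  20.23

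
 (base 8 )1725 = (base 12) 699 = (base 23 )1jf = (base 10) 981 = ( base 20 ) 291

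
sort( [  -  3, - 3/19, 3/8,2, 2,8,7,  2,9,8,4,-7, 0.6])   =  [ - 7,-3,-3/19, 3/8, 0.6, 2,2,2,4 , 7,8,8,9] 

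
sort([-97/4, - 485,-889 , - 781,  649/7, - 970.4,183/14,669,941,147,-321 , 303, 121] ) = [-970.4, - 889, - 781, - 485,-321, - 97/4 , 183/14,649/7,121,147, 303,669, 941] 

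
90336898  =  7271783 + 83065115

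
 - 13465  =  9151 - 22616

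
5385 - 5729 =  - 344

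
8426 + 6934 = 15360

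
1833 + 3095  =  4928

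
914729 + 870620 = 1785349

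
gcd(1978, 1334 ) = 46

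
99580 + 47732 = 147312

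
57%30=27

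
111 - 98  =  13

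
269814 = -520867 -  - 790681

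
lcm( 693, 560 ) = 55440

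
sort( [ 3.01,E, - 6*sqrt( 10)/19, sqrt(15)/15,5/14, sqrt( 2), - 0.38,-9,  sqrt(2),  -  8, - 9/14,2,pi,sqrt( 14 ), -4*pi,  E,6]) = [  -  4*pi,-9,  -  8, - 6*sqrt( 10 ) /19, - 9/14,  -  0.38 , sqrt( 15 ) /15,5/14,sqrt( 2),sqrt( 2), 2, E,E,  3.01,pi,sqrt(14 ),6] 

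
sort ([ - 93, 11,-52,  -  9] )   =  [ - 93 , - 52, - 9, 11] 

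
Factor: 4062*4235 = 17202570 = 2^1*3^1*5^1*7^1*11^2*677^1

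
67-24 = 43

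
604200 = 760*795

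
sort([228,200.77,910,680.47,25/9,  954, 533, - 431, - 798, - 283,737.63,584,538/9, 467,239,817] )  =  [ - 798, - 431, - 283,  25/9,  538/9,200.77, 228,239,467, 533,584, 680.47,737.63,817, 910,954] 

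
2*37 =74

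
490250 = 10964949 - 10474699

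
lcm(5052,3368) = 10104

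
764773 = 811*943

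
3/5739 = 1/1913 = 0.00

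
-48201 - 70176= -118377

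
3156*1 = 3156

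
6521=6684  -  163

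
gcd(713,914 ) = 1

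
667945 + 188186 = 856131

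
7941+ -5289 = 2652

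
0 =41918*0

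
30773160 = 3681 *8360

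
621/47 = 13 + 10/47 = 13.21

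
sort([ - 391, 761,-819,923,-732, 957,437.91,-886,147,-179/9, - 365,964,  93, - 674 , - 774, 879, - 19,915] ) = [ - 886,-819, - 774,-732, - 674, - 391, - 365, -179/9 , - 19, 93,147,  437.91, 761,879, 915, 923 , 957, 964]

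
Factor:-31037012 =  - 2^2*53^1*281^1*521^1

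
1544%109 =18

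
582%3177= 582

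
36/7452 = 1/207  =  0.00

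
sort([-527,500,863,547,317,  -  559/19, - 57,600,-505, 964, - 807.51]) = [ - 807.51, - 527, -505 ,  -  57, - 559/19,317,500,  547, 600,863, 964]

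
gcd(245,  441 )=49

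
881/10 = 881/10 = 88.10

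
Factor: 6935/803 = 5^1*11^(-1)*19^1=95/11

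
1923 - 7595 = -5672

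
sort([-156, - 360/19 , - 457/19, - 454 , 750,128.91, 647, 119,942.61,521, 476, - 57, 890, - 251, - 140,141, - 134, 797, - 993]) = [ - 993, - 454, - 251,  -  156, - 140,  -  134, - 57, -457/19, - 360/19,  119,128.91  ,  141,476, 521,  647, 750,797,890, 942.61]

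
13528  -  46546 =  -33018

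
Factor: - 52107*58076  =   - 2^2 *3^1 * 11^1*1579^1*14519^1 = - 3026166132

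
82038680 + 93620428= 175659108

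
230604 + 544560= 775164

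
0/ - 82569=0/1 = - 0.00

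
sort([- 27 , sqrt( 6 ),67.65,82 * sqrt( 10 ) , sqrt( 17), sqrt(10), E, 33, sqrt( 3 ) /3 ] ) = [ - 27,sqrt( 3) /3 , sqrt( 6 ),E, sqrt(10 ), sqrt(17),33, 67.65,82*sqrt( 10) ] 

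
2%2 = 0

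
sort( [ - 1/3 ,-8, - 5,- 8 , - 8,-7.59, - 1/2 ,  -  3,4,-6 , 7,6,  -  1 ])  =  [ - 8,-8,-8, - 7.59 , - 6, - 5 , - 3,  -  1,-1/2, - 1/3,4, 6, 7]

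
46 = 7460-7414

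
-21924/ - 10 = 10962/5= 2192.40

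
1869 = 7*267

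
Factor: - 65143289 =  - 1231^1*52919^1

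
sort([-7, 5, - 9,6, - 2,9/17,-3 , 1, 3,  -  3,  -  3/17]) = [-9,  -  7, - 3, - 3, -2 , - 3/17, 9/17, 1,3 , 5,  6] 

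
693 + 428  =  1121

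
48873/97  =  503 + 82/97 = 503.85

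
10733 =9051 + 1682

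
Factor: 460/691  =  2^2*5^1*23^1 * 691^(  -  1 ) 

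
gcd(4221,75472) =1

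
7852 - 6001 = 1851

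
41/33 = 1 + 8/33 = 1.24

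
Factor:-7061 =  - 23^1 *307^1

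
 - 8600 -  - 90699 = 82099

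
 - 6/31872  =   - 1/5312  =  - 0.00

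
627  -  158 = 469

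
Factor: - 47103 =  - 3^1*7^1*2243^1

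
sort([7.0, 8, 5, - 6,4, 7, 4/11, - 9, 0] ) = [  -  9,  -  6, 0, 4/11,4, 5,7.0, 7  ,  8]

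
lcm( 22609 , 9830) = 226090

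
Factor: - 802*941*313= - 2^1*313^1*401^1*941^1 =- 236215466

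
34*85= 2890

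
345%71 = 61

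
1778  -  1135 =643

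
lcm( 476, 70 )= 2380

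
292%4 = 0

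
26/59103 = 26/59103 = 0.00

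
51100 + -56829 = -5729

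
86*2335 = 200810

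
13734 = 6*2289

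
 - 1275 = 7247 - 8522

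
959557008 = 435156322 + 524400686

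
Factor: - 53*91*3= - 3^1*7^1 * 13^1*53^1=- 14469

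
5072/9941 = 5072/9941= 0.51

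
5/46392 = 5/46392 = 0.00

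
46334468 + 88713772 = 135048240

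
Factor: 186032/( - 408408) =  - 302/663=- 2^1*3^( - 1 ) *13^(  -  1 )*17^( - 1)* 151^1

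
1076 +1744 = 2820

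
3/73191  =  1/24397 = 0.00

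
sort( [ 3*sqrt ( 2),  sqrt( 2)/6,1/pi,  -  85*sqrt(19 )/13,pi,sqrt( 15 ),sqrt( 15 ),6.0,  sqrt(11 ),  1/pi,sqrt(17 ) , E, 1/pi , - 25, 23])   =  [  -  85*sqrt (19)/13, - 25, sqrt( 2)/6,1/pi, 1/pi, 1/pi , E, pi, sqrt(11),  sqrt(15 ),  sqrt(15 ),sqrt( 17 ),3*sqrt( 2 ),6.0, 23]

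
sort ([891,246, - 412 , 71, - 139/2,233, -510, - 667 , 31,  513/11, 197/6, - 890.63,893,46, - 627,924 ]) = [ - 890.63,-667,-627 , - 510, - 412, - 139/2, 31,197/6, 46,513/11, 71,233,246,891,893,924 ] 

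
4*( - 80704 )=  - 322816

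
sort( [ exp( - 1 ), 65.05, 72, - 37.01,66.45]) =[ - 37.01, exp( - 1),65.05, 66.45,72]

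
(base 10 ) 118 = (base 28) 46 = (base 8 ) 166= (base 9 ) 141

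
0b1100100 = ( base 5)400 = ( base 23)48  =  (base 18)5a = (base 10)100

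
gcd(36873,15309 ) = 9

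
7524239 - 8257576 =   -  733337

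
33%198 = 33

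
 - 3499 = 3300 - 6799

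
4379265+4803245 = 9182510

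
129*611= 78819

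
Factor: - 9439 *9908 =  - 2^2*2477^1*9439^1 = - 93521612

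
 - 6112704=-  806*7584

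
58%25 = 8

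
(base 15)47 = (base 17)3G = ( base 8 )103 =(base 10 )67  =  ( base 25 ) 2H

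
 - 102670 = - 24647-78023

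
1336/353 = 3 + 277/353 = 3.78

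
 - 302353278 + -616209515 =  - 918562793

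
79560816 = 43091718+36469098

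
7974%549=288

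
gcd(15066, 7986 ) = 6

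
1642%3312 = 1642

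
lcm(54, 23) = 1242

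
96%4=0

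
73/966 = 73/966 = 0.08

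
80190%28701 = 22788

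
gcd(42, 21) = 21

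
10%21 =10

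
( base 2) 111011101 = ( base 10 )477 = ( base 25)j2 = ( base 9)580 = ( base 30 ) fr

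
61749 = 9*6861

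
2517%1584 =933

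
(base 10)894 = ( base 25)1AJ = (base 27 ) 163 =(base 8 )1576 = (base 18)2dc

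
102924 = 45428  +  57496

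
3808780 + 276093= 4084873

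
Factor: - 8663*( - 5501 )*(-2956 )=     -  2^2*739^1*5501^1*8663^1  =  -140868661828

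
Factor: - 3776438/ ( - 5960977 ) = 2^1*11^( - 1)*29^1*83^ (- 1)*6529^ ( - 1)*65111^1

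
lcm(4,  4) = 4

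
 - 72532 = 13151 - 85683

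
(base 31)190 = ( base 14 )648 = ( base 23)27L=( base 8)2330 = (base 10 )1240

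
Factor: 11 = 11^1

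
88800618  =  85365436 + 3435182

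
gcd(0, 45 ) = 45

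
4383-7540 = -3157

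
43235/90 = 8647/18 = 480.39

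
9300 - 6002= 3298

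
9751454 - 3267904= 6483550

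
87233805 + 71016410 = 158250215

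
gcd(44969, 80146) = 1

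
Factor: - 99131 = - 99131^1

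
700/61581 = 700/61581 = 0.01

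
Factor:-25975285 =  - 5^1*7^1*742151^1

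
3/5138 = 3/5138 = 0.00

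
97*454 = 44038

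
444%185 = 74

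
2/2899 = 2/2899 =0.00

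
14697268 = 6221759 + 8475509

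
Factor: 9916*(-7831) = - 77652196 =-2^2*37^1 * 41^1*67^1*191^1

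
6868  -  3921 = 2947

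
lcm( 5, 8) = 40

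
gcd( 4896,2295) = 153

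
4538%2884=1654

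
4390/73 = 4390/73 = 60.14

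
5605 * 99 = 554895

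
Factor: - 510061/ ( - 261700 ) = 2^( - 2 ) * 5^( - 2 ) * 2617^( - 1) * 510061^1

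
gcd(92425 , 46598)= 1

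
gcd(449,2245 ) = 449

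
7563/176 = 42 + 171/176 =42.97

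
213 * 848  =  180624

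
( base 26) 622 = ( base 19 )b76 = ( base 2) 1000000001110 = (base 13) 1b42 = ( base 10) 4110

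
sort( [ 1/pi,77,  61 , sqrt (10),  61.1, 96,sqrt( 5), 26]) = [1/pi,sqrt(5 ),sqrt( 10), 26,  61,61.1,77,  96 ]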